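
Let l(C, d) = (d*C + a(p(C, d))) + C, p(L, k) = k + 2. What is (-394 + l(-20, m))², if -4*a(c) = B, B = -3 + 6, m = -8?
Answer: 1038361/16 ≈ 64898.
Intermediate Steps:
p(L, k) = 2 + k
B = 3
a(c) = -¾ (a(c) = -¼*3 = -¾)
l(C, d) = -¾ + C + C*d (l(C, d) = (d*C - ¾) + C = (C*d - ¾) + C = (-¾ + C*d) + C = -¾ + C + C*d)
(-394 + l(-20, m))² = (-394 + (-¾ - 20 - 20*(-8)))² = (-394 + (-¾ - 20 + 160))² = (-394 + 557/4)² = (-1019/4)² = 1038361/16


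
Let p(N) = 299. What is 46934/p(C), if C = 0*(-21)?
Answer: 46934/299 ≈ 156.97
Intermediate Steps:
C = 0
46934/p(C) = 46934/299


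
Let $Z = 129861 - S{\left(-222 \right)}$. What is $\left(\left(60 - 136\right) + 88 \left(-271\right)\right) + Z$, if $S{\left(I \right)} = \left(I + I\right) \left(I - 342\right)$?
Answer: $-144479$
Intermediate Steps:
$S{\left(I \right)} = 2 I \left(-342 + I\right)$
$Z = -120555$ ($Z = 129861 - 2 \left(-222\right) \left(-342 - 222\right) = 129861 - 2 \left(-222\right) \left(-564\right) = 129861 - 250416 = -120555$)
$\left(\left(60 - 136\right) + 88 \left(-271\right)\right) + Z = \left(\left(60 - 136\right) + 88 \left(-271\right)\right) - 120555 = \left(-76 - 23848\right) - 120555 = -23924 - 120555 = -144479$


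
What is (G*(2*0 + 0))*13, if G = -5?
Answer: 0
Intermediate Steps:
(G*(2*0 + 0))*13 = -5*(2*0 + 0)*13 = -5*(0 + 0)*13 = -5*0*13 = 0*13 = 0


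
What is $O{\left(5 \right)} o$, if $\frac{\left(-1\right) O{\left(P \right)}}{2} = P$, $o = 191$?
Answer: $-1910$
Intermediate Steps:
$O{\left(P \right)} = - 2 P$
$O{\left(5 \right)} o = \left(-2\right) 5 \cdot 191 = \left(-10\right) 191 = -1910$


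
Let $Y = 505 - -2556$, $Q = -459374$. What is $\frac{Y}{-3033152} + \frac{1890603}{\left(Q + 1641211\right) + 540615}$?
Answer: $\frac{1432303461271}{1306114682176} \approx 1.0966$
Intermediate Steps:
$Y = 3061$ ($Y = 505 + 2556 = 3061$)
$\frac{Y}{-3033152} + \frac{1890603}{\left(Q + 1641211\right) + 540615} = \frac{3061}{-3033152} + \frac{1890603}{\left(-459374 + 1641211\right) + 540615} = 3061 \left(- \frac{1}{3033152}\right) + \frac{1890603}{1181837 + 540615} = - \frac{3061}{3033152} + \frac{1890603}{1722452} = \frac{1432303461271}{1306114682176}$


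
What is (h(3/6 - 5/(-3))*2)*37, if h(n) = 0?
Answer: 0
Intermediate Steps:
(h(3/6 - 5/(-3))*2)*37 = (0*2)*37 = 0*37 = 0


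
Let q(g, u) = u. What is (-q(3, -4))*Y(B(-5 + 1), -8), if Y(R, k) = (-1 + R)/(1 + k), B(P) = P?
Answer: 20/7 ≈ 2.8571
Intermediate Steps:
Y(R, k) = (-1 + R)/(1 + k)
(-q(3, -4))*Y(B(-5 + 1), -8) = (-1*(-4))*((-1 + (-5 + 1))/(1 - 8)) = 4*((-1 - 4)/(-7)) = 4*(-1/7*(-5)) = 4*(5/7) = 20/7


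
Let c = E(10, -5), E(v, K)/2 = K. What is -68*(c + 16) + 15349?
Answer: 14941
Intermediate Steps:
E(v, K) = 2*K
c = -10 (c = 2*(-5) = -10)
-68*(c + 16) + 15349 = -68*(-10 + 16) + 15349 = -68*6 + 15349 = -408 + 15349 = 14941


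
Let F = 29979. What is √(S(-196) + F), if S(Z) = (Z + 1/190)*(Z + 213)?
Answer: √961959930/190 ≈ 163.24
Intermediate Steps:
S(Z) = (213 + Z)*(1/190 + Z) (S(Z) = (Z + 1/190)*(213 + Z) = (1/190 + Z)*(213 + Z) = (213 + Z)*(1/190 + Z))
√(S(-196) + F) = √((213/190 + (-196)² + (40471/190)*(-196)) + 29979) = √((213/190 + 38416 - 3966158/95) + 29979) = √(-633063/190 + 29979) = √(5062947/190) = √961959930/190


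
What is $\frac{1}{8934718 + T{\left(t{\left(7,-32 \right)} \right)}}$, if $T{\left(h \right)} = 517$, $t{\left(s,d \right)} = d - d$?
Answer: $\frac{1}{8935235} \approx 1.1192 \cdot 10^{-7}$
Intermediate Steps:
$t{\left(s,d \right)} = 0$
$\frac{1}{8934718 + T{\left(t{\left(7,-32 \right)} \right)}} = \frac{1}{8934718 + 517} = \frac{1}{8935235}$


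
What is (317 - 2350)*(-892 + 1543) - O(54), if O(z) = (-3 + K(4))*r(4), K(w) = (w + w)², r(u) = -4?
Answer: -1323239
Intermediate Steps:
K(w) = 4*w² (K(w) = (2*w)² = 4*w²)
O(z) = -244 (O(z) = (-3 + 4*4²)*(-4) = (-3 + 4*16)*(-4) = (-3 + 64)*(-4) = 61*(-4) = -244)
(317 - 2350)*(-892 + 1543) - O(54) = (317 - 2350)*(-892 + 1543) - 1*(-244) = -2033*651 + 244 = -1323483 + 244 = -1323239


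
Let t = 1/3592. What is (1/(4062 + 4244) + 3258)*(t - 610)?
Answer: -59293759511931/29835152 ≈ -1.9874e+6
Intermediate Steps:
t = 1/3592 ≈ 0.00027840
(1/(4062 + 4244) + 3258)*(t - 610) = (1/(4062 + 4244) + 3258)*(1/3592 - 610) = (1/8306 + 3258)*(-2191119/3592) = (27060949/8306)*(-2191119/3592) = -59293759511931/29835152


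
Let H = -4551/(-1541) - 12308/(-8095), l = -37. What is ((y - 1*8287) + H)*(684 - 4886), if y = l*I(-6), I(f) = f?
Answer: 422511892925804/12474395 ≈ 3.3870e+7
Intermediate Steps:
y = 222 (y = -37*(-6) = 222)
H = 55806973/12474395 (H = -4551*(-1/1541) - 12308*(-1/8095) = 4551/1541 + 12308/8095 = 55806973/12474395 ≈ 4.4737)
((y - 1*8287) + H)*(684 - 4886) = ((222 - 1*8287) + 55806973/12474395)*(684 - 4886) = ((222 - 8287) + 55806973/12474395)*(-4202) = (-8065 + 55806973/12474395)*(-4202) = -100550188702/12474395*(-4202) = 422511892925804/12474395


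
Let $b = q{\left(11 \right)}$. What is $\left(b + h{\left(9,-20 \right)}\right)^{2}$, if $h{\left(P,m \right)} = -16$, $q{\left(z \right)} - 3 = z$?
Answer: $4$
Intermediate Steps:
$q{\left(z \right)} = 3 + z$
$b = 14$ ($b = 3 + 11 = 14$)
$\left(b + h{\left(9,-20 \right)}\right)^{2} = \left(14 - 16\right)^{2} = \left(-2\right)^{2} = 4$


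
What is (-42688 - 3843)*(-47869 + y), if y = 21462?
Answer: 1228744117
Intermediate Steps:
(-42688 - 3843)*(-47869 + y) = (-42688 - 3843)*(-47869 + 21462) = -46531*(-26407) = 1228744117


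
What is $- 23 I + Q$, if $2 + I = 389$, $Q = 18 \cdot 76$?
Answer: $-7533$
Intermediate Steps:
$Q = 1368$
$I = 387$ ($I = -2 + 389 = 387$)
$- 23 I + Q = \left(-23\right) 387 + 1368 = -8901 + 1368 = -7533$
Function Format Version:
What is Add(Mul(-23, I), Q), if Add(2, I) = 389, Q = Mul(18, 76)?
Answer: -7533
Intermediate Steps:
Q = 1368
I = 387 (I = Add(-2, 389) = 387)
Add(Mul(-23, I), Q) = Add(Mul(-23, 387), 1368) = Add(-8901, 1368) = -7533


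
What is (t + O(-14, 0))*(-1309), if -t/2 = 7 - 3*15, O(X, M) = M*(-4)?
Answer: -99484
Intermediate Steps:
O(X, M) = -4*M
t = 76 (t = -2*(7 - 3*15) = -2*(7 - 45) = -2*(-38) = 76)
(t + O(-14, 0))*(-1309) = (76 - 4*0)*(-1309) = (76 + 0)*(-1309) = 76*(-1309) = -99484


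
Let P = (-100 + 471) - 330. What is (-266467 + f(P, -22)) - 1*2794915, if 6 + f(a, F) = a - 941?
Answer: -3062288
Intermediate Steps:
P = 41 (P = 371 - 330 = 41)
f(a, F) = -947 + a (f(a, F) = -6 + (a - 941) = -6 + (-941 + a) = -947 + a)
(-266467 + f(P, -22)) - 1*2794915 = (-266467 + (-947 + 41)) - 1*2794915 = (-266467 - 906) - 2794915 = -267373 - 2794915 = -3062288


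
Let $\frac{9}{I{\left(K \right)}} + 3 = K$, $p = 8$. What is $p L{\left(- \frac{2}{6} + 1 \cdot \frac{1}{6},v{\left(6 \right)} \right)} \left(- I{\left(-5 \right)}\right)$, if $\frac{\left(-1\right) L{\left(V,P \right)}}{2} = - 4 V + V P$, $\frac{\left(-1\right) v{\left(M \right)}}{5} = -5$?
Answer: $63$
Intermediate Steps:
$v{\left(M \right)} = 25$ ($v{\left(M \right)} = \left(-5\right) \left(-5\right) = 25$)
$I{\left(K \right)} = \frac{9}{-3 + K}$
$L{\left(V,P \right)} = 8 V - 2 P V$ ($L{\left(V,P \right)} = - 2 \left(- 4 V + V P\right) = - 2 \left(- 4 V + P V\right) = 8 V - 2 P V$)
$p L{\left(- \frac{2}{6} + 1 \cdot \frac{1}{6},v{\left(6 \right)} \right)} \left(- I{\left(-5 \right)}\right) = 8 \cdot 2 \left(- \frac{2}{6} + 1 \cdot \frac{1}{6}\right) \left(4 - 25\right) \left(- \frac{9}{-3 - 5}\right) = 8 \cdot 2 \left(\left(-2\right) \frac{1}{6} + 1 \cdot \frac{1}{6}\right) \left(4 - 25\right) \left(- \frac{9}{-8}\right) = 8 \cdot 2 \left(- \frac{1}{3} + \frac{1}{6}\right) \left(-21\right) \left(- \frac{9 \left(-1\right)}{8}\right) = 8 \cdot 2 \left(- \frac{1}{6}\right) \left(-21\right) \left(\left(-1\right) \left(- \frac{9}{8}\right)\right) = 8 \cdot 7 \cdot \frac{9}{8} = 56 \cdot \frac{9}{8} = 63$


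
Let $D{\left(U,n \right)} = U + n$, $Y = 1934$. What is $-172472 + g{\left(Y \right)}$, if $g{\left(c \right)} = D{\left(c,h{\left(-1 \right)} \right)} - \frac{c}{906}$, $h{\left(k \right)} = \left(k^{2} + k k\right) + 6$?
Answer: $- \frac{77251057}{453} \approx -1.7053 \cdot 10^{5}$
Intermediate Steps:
$h{\left(k \right)} = 6 + 2 k^{2}$ ($h{\left(k \right)} = \left(k^{2} + k^{2}\right) + 6 = 2 k^{2} + 6 = 6 + 2 k^{2}$)
$g{\left(c \right)} = 8 + \frac{905 c}{906}$ ($g{\left(c \right)} = \left(c + \left(6 + 2 \left(-1\right)^{2}\right)\right) - \frac{c}{906} = \left(c + \left(6 + 2 \cdot 1\right)\right) - c \frac{1}{906} = \left(c + \left(6 + 2\right)\right) - \frac{c}{906} = \left(c + 8\right) - \frac{c}{906} = \left(8 + c\right) - \frac{c}{906} = 8 + \frac{905 c}{906}$)
$-172472 + g{\left(Y \right)} = -172472 + \left(8 + \frac{905}{906} \cdot 1934\right) = -172472 + \left(8 + \frac{875135}{453}\right) = -172472 + \frac{878759}{453} = - \frac{77251057}{453}$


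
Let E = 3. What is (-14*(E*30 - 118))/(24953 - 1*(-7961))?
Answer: 28/2351 ≈ 0.011910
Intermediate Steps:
(-14*(E*30 - 118))/(24953 - 1*(-7961)) = (-14*(3*30 - 118))/(24953 - 1*(-7961)) = (-14*(90 - 118))/(24953 + 7961) = -14*(-28)/32914 = 392*(1/32914) = 28/2351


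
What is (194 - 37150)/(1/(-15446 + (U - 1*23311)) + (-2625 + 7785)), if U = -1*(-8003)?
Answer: -1136544824/158690639 ≈ -7.1620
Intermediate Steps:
U = 8003
(194 - 37150)/(1/(-15446 + (U - 1*23311)) + (-2625 + 7785)) = (194 - 37150)/(1/(-15446 + (8003 - 1*23311)) + (-2625 + 7785)) = -36956/(1/(-15446 + (8003 - 23311)) + 5160) = -36956/(1/(-15446 - 15308) + 5160) = -36956/(1/(-30754) + 5160) = -36956/(-1/30754 + 5160) = -36956/158690639/30754 = -36956*30754/158690639 = -1136544824/158690639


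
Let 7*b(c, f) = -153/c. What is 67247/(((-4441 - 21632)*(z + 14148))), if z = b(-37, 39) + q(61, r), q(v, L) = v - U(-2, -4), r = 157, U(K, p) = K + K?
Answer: -17416973/95983056360 ≈ -0.00018146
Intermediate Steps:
U(K, p) = 2*K
b(c, f) = -153/(7*c) (b(c, f) = (-153/c)/7 = -153/(7*c))
q(v, L) = 4 + v (q(v, L) = v - 2*(-2) = v - 1*(-4) = v + 4 = 4 + v)
z = 16988/259 (z = -153/7/(-37) + (4 + 61) = -153/7*(-1/37) + 65 = 153/259 + 65 = 16988/259 ≈ 65.591)
67247/(((-4441 - 21632)*(z + 14148))) = 67247/(((-4441 - 21632)*(16988/259 + 14148))) = 67247/((-26073*3681320/259)) = 67247/(-95983056360/259) = 67247*(-259/95983056360) = -17416973/95983056360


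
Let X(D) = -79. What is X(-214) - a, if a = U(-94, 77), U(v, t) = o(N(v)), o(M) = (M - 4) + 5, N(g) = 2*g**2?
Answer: -17752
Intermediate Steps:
o(M) = 1 + M (o(M) = (-4 + M) + 5 = 1 + M)
U(v, t) = 1 + 2*v**2
a = 17673 (a = 1 + 2*(-94)**2 = 1 + 2*8836 = 1 + 17672 = 17673)
X(-214) - a = -79 - 1*17673 = -79 - 17673 = -17752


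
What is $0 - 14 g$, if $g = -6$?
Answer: $84$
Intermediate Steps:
$0 - 14 g = 0 - -84 = 0 + 84 = 84$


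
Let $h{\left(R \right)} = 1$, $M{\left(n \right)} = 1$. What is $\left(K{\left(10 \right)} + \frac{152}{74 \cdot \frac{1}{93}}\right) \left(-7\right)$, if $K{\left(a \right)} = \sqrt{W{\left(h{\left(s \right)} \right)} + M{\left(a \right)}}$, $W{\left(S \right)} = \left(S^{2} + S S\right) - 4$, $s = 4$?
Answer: $- \frac{49476}{37} - 7 i \approx -1337.2 - 7.0 i$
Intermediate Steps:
$W{\left(S \right)} = -4 + 2 S^{2}$ ($W{\left(S \right)} = \left(S^{2} + S^{2}\right) - 4 = 2 S^{2} - 4 = -4 + 2 S^{2}$)
$K{\left(a \right)} = i$ ($K{\left(a \right)} = \sqrt{\left(-4 + 2 \cdot 1^{2}\right) + 1} = \sqrt{\left(-4 + 2 \cdot 1\right) + 1} = \sqrt{\left(-4 + 2\right) + 1} = \sqrt{-2 + 1} = \sqrt{-1} = i$)
$\left(K{\left(10 \right)} + \frac{152}{74 \cdot \frac{1}{93}}\right) \left(-7\right) = \left(i + \frac{152}{74 \cdot \frac{1}{93}}\right) \left(-7\right) = \left(i + \frac{152}{\frac{74}{93}}\right) \left(-7\right) = \left(i + 152 \cdot \frac{93}{74}\right) \left(-7\right) = \left(i + \frac{7068}{37}\right) \left(-7\right) = \left(\frac{7068}{37} + i\right) \left(-7\right) = - \frac{49476}{37} - 7 i$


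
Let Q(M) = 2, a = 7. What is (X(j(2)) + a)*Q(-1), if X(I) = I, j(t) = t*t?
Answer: 22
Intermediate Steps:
j(t) = t²
(X(j(2)) + a)*Q(-1) = (2² + 7)*2 = (4 + 7)*2 = 11*2 = 22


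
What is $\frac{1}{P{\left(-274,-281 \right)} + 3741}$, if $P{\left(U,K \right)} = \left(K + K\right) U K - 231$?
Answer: $- \frac{1}{43267118} \approx -2.3112 \cdot 10^{-8}$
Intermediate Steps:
$P{\left(U,K \right)} = -231 + 2 U K^{2}$ ($P{\left(U,K \right)} = 2 K U K - 231 = 2 U K^{2} - 231 = -231 + 2 U K^{2}$)
$\frac{1}{P{\left(-274,-281 \right)} + 3741} = \frac{1}{\left(-231 + 2 \left(-274\right) \left(-281\right)^{2}\right) + 3741} = \frac{1}{\left(-231 + 2 \left(-274\right) 78961\right) + 3741} = \frac{1}{\left(-231 - 43270628\right) + 3741} = \frac{1}{-43270859 + 3741} = \frac{1}{-43267118} = - \frac{1}{43267118}$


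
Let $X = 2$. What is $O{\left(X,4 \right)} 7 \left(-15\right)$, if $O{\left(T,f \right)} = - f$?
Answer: $420$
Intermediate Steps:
$O{\left(X,4 \right)} 7 \left(-15\right) = \left(-1\right) 4 \cdot 7 \left(-15\right) = \left(-4\right) 7 \left(-15\right) = \left(-28\right) \left(-15\right) = 420$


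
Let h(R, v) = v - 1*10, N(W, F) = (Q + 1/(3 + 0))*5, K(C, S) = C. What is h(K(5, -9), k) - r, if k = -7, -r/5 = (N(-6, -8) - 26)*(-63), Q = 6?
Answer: -1802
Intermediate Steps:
N(W, F) = 95/3 (N(W, F) = (6 + 1/(3 + 0))*5 = (6 + 1/3)*5 = (19/3)*5 = 95/3)
r = 1785 (r = -5*(95/3 - 26)*(-63) = -85*(-63)/3 = -5*(-357) = 1785)
h(R, v) = -10 + v (h(R, v) = v - 10 = -10 + v)
h(K(5, -9), k) - r = (-10 - 7) - 1*1785 = -17 - 1785 = -1802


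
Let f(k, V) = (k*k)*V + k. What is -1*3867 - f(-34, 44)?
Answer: -54697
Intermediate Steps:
f(k, V) = k + V*k**2 (f(k, V) = k**2*V + k = V*k**2 + k = k + V*k**2)
-1*3867 - f(-34, 44) = -1*3867 - (-34)*(1 + 44*(-34)) = -3867 - (-34)*(1 - 1496) = -3867 - (-34)*(-1495) = -3867 - 1*50830 = -3867 - 50830 = -54697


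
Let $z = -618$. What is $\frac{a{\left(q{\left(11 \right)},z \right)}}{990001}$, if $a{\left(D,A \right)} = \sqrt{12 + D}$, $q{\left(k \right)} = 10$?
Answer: $\frac{\sqrt{22}}{990001} \approx 4.7378 \cdot 10^{-6}$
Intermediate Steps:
$\frac{a{\left(q{\left(11 \right)},z \right)}}{990001} = \frac{\sqrt{12 + 10}}{990001} = \sqrt{22} \cdot \frac{1}{990001} = \frac{\sqrt{22}}{990001}$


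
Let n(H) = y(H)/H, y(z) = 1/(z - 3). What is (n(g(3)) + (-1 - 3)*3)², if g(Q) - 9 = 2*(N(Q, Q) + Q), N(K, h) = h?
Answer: 20566225/142884 ≈ 143.94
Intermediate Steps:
y(z) = 1/(-3 + z)
g(Q) = 9 + 4*Q (g(Q) = 9 + 2*(Q + Q) = 9 + 2*(2*Q) = 9 + 4*Q)
n(H) = 1/(H*(-3 + H)) (n(H) = 1/((-3 + H)*H) = 1/(H*(-3 + H)))
(n(g(3)) + (-1 - 3)*3)² = (1/((9 + 4*3)*(-3 + (9 + 4*3))) + (-1 - 3)*3)² = (1/((9 + 12)*(-3 + (9 + 12))) - 4*3)² = (1/(21*(-3 + 21)) - 12)² = ((1/21)/18 - 12)² = ((1/21)*(1/18) - 12)² = (1/378 - 12)² = (-4535/378)² = 20566225/142884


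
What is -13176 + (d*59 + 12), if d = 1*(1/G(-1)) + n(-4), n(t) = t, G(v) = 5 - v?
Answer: -80341/6 ≈ -13390.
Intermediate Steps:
d = -23/6 (d = 1*(1/(5 - 1*(-1))) - 4 = 1*(1/(5 + 1)) - 4 = 1*(1/6) - 4 = 1/6 - 4 = -23/6 ≈ -3.8333)
-13176 + (d*59 + 12) = -13176 + (-23/6*59 + 12) = -13176 + (-1357/6 + 12) = -13176 - 1285/6 = -80341/6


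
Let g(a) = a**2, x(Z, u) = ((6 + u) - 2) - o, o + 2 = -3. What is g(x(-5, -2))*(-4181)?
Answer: -204869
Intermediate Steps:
o = -5 (o = -2 - 3 = -5)
x(Z, u) = 9 + u (x(Z, u) = ((6 + u) - 2) - 1*(-5) = (4 + u) + 5 = 9 + u)
g(x(-5, -2))*(-4181) = (9 - 2)**2*(-4181) = 7**2*(-4181) = 49*(-4181) = -204869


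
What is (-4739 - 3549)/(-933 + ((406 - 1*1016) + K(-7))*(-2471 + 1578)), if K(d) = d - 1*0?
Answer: -259/17189 ≈ -0.015068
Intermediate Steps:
K(d) = d (K(d) = d + 0 = d)
(-4739 - 3549)/(-933 + ((406 - 1*1016) + K(-7))*(-2471 + 1578)) = (-4739 - 3549)/(-933 + ((406 - 1*1016) - 7)*(-2471 + 1578)) = -8288/(-933 + ((406 - 1016) - 7)*(-893)) = -8288/(-933 + (-610 - 7)*(-893)) = -8288/(-933 - 617*(-893)) = -8288/(-933 + 550981) = -8288/550048 = -8288*1/550048 = -259/17189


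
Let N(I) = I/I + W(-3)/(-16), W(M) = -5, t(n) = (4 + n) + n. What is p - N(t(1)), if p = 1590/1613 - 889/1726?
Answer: -18749335/22272304 ≈ -0.84182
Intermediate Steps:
t(n) = 4 + 2*n
N(I) = 21/16 (N(I) = I/I - 5/(-16) = 1 - 5*(-1/16) = 1 + 5/16 = 21/16)
p = 1310383/2784038 (p = 1590*(1/1613) - 889*1/1726 = 1590/1613 - 889/1726 = 1310383/2784038 ≈ 0.47068)
p - N(t(1)) = 1310383/2784038 - 1*21/16 = 1310383/2784038 - 21/16 = -18749335/22272304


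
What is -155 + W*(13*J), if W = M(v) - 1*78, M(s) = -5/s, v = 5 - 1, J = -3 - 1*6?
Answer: 36469/4 ≈ 9117.3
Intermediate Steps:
J = -9 (J = -3 - 6 = -9)
v = 4
W = -317/4 (W = -5/4 - 1*78 = -5*1/4 - 78 = -5/4 - 78 = -317/4 ≈ -79.250)
-155 + W*(13*J) = -155 - 4121*(-9)/4 = -155 - 317/4*(-117) = -155 + 37089/4 = 36469/4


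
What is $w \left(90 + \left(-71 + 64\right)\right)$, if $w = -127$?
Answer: $-10541$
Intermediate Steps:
$w \left(90 + \left(-71 + 64\right)\right) = - 127 \left(90 + \left(-71 + 64\right)\right) = - 127 \left(90 - 7\right) = \left(-127\right) 83 = -10541$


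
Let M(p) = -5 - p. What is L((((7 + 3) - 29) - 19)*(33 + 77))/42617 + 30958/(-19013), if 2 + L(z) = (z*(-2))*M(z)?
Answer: 662291363888/810277021 ≈ 817.36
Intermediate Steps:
L(z) = -2 - 2*z*(-5 - z) (L(z) = -2 + (z*(-2))*(-5 - z) = -2 + (-2*z)*(-5 - z) = -2 - 2*z*(-5 - z))
L((((7 + 3) - 29) - 19)*(33 + 77))/42617 + 30958/(-19013) = (-2 + 2*((((7 + 3) - 29) - 19)*(33 + 77))*(5 + (((7 + 3) - 29) - 19)*(33 + 77)))/42617 + 30958/(-19013) = (-2 + 2*(((10 - 29) - 19)*110)*(5 + ((10 - 29) - 19)*110))*(1/42617) + 30958*(-1/19013) = (-2 + 2*((-19 - 19)*110)*(5 + (-19 - 19)*110))*(1/42617) - 30958/19013 = (-2 + 2*(-38*110)*(5 - 38*110))*(1/42617) - 30958/19013 = (-2 + 2*(-4180)*(5 - 4180))*(1/42617) - 30958/19013 = (-2 + 2*(-4180)*(-4175))*(1/42617) - 30958/19013 = (-2 + 34903000)*(1/42617) - 30958/19013 = 34902998*(1/42617) - 30958/19013 = 34902998/42617 - 30958/19013 = 662291363888/810277021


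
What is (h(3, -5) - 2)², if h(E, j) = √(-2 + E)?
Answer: 1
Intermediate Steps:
(h(3, -5) - 2)² = (√(-2 + 3) - 2)² = (√1 - 2)² = (1 - 2)² = (-1)² = 1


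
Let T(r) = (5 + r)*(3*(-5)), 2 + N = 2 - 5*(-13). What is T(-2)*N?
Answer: -2925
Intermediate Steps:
N = 65 (N = -2 + (2 - 5*(-13)) = -2 + (2 + 65) = -2 + 67 = 65)
T(r) = -75 - 15*r (T(r) = (5 + r)*(-15) = -75 - 15*r)
T(-2)*N = (-75 - 15*(-2))*65 = (-75 + 30)*65 = -45*65 = -2925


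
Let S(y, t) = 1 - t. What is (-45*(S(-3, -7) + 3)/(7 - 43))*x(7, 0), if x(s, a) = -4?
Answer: -55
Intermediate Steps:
(-45*(S(-3, -7) + 3)/(7 - 43))*x(7, 0) = -45*((1 - 1*(-7)) + 3)/(7 - 43)*(-4) = -45*((1 + 7) + 3)/(-36)*(-4) = -45*(8 + 3)*(-1)/36*(-4) = -495*(-1)/36*(-4) = -45*(-11/36)*(-4) = (55/4)*(-4) = -55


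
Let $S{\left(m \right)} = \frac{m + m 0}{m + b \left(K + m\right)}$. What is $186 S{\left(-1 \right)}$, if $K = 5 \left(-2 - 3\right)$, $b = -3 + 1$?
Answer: $- \frac{62}{17} \approx -3.6471$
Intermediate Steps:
$b = -2$
$K = -25$ ($K = 5 \left(-5\right) = -25$)
$S{\left(m \right)} = \frac{m}{50 - m}$ ($S{\left(m \right)} = \frac{m + m 0}{m - 2 \left(-25 + m\right)} = \frac{m + 0}{m - \left(-50 + 2 m\right)} = \frac{m}{50 - m}$)
$186 S{\left(-1 \right)} = 186 \left(\left(-1\right) \left(-1\right) \frac{1}{-50 - 1}\right) = 186 \left(\left(-1\right) \left(-1\right) \frac{1}{-51}\right) = 186 \left(\left(-1\right) \left(-1\right) \left(- \frac{1}{51}\right)\right) = 186 \left(- \frac{1}{51}\right) = - \frac{62}{17}$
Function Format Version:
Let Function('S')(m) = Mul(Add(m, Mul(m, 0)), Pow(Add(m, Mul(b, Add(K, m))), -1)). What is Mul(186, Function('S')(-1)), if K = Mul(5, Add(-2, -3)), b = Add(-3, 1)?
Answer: Rational(-62, 17) ≈ -3.6471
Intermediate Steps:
b = -2
K = -25 (K = Mul(5, -5) = -25)
Function('S')(m) = Mul(m, Pow(Add(50, Mul(-1, m)), -1)) (Function('S')(m) = Mul(Add(m, Mul(m, 0)), Pow(Add(m, Mul(-2, Add(-25, m))), -1)) = Mul(Add(m, 0), Pow(Add(m, Add(50, Mul(-2, m))), -1)) = Mul(m, Pow(Add(50, Mul(-1, m)), -1)))
Mul(186, Function('S')(-1)) = Mul(186, Mul(-1, -1, Pow(Add(-50, -1), -1))) = Mul(186, Mul(-1, -1, Pow(-51, -1))) = Mul(186, Mul(-1, -1, Rational(-1, 51))) = Mul(186, Rational(-1, 51)) = Rational(-62, 17)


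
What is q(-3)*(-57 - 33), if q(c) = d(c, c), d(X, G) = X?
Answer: 270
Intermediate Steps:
q(c) = c
q(-3)*(-57 - 33) = -3*(-57 - 33) = -3*(-90) = 270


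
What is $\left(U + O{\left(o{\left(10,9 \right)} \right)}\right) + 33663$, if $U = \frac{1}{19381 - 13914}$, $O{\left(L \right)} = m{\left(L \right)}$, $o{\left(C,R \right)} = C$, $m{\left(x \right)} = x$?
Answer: $\frac{184090292}{5467} \approx 33673.0$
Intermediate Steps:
$O{\left(L \right)} = L$
$U = \frac{1}{5467} \approx 0.00018292$
$\left(U + O{\left(o{\left(10,9 \right)} \right)}\right) + 33663 = \left(\frac{1}{5467} + 10\right) + 33663 = \frac{54671}{5467} + 33663 = \frac{184090292}{5467}$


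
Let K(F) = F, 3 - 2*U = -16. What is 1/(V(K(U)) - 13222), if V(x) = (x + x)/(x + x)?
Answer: -1/13221 ≈ -7.5637e-5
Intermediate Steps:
U = 19/2 (U = 3/2 - ½*(-16) = 3/2 + 8 = 19/2 ≈ 9.5000)
V(x) = 1 (V(x) = (2*x)/((2*x)) = (2*x)*(1/(2*x)) = 1)
1/(V(K(U)) - 13222) = 1/(1 - 13222) = 1/(-13221) = -1/13221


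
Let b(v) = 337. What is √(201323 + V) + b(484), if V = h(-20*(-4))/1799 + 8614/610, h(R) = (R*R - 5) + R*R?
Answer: 337 + 3*√6735327101083315/548695 ≈ 785.71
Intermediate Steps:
h(R) = -5 + 2*R² (h(R) = (R² - 5) + R² = (-5 + R²) + R² = -5 + 2*R²)
V = 11650768/548695 (V = (-5 + 2*(-20*(-4))²)/1799 + 8614/610 = (-5 + 2*80²)*(1/1799) + 8614*(1/610) = (-5 + 2*6400)*(1/1799) + 4307/305 = (-5 + 12800)*(1/1799) + 4307/305 = 12795*(1/1799) + 4307/305 = 12795/1799 + 4307/305 = 11650768/548695 ≈ 21.234)
√(201323 + V) + b(484) = √(201323 + 11650768/548695) + 337 = √(110476574253/548695) + 337 = 3*√6735327101083315/548695 + 337 = 337 + 3*√6735327101083315/548695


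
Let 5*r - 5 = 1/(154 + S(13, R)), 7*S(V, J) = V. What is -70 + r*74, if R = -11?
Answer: 22338/5455 ≈ 4.0950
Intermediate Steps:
S(V, J) = V/7
r = 5462/5455 (r = 1 + 1/(5*(154 + (⅐)*13)) = 1 + 1/(5*(154 + 13/7)) = 1 + 1/(5*(1091/7)) = 1 + (⅕)*(7/1091) = 1 + 7/5455 = 5462/5455 ≈ 1.0013)
-70 + r*74 = -70 + (5462/5455)*74 = -70 + 404188/5455 = 22338/5455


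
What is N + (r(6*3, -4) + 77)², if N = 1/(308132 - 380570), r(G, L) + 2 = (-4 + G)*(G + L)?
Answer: 5319919157/72438 ≈ 73441.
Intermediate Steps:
r(G, L) = -2 + (-4 + G)*(G + L)
N = -1/72438 (N = 1/(-72438) = -1/72438 ≈ -1.3805e-5)
N + (r(6*3, -4) + 77)² = -1/72438 + ((-2 + (6*3)² - 24*3 - 4*(-4) + (6*3)*(-4)) + 77)² = -1/72438 + ((-2 + 18² - 4*18 + 16 + 18*(-4)) + 77)² = -1/72438 + ((-2 + 324 - 72 + 16 - 72) + 77)² = -1/72438 + (194 + 77)² = -1/72438 + 271² = -1/72438 + 73441 = 5319919157/72438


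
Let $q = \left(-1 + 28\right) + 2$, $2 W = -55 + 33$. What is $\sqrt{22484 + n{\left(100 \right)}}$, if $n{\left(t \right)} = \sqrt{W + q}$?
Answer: $\sqrt{22484 + 3 \sqrt{2}} \approx 149.96$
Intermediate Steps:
$W = -11$ ($W = \frac{-55 + 33}{2} = \frac{1}{2} \left(-22\right) = -11$)
$q = 29$ ($q = 27 + 2 = 29$)
$n{\left(t \right)} = 3 \sqrt{2}$ ($n{\left(t \right)} = \sqrt{-11 + 29} = \sqrt{18} = 3 \sqrt{2}$)
$\sqrt{22484 + n{\left(100 \right)}} = \sqrt{22484 + 3 \sqrt{2}}$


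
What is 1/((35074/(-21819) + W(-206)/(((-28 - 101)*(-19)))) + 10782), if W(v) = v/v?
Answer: 5942041/64057536667 ≈ 9.2761e-5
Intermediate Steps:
W(v) = 1
1/((35074/(-21819) + W(-206)/(((-28 - 101)*(-19)))) + 10782) = 1/((35074/(-21819) + 1/((-28 - 101)*(-19))) + 10782) = 1/((35074*(-1/21819) + 1/(-129*(-19))) + 10782) = 1/((-35074/21819 + 1/2451) + 10782) = 1/(-9549395/5942041 + 10782) = 1/(64057536667/5942041) = 5942041/64057536667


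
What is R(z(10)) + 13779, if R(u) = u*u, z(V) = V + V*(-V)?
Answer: 21879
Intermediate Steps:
z(V) = V - V²
R(u) = u²
R(z(10)) + 13779 = (10*(1 - 1*10))² + 13779 = (10*(1 - 10))² + 13779 = (10*(-9))² + 13779 = (-90)² + 13779 = 8100 + 13779 = 21879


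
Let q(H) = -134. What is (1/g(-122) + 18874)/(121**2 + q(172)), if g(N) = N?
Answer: 2302627/1769854 ≈ 1.3010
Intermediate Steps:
(1/g(-122) + 18874)/(121**2 + q(172)) = (1/(-122) + 18874)/(121**2 - 134) = (-1/122 + 18874)/(14641 - 134) = (2302627/122)/14507 = (2302627/122)*(1/14507) = 2302627/1769854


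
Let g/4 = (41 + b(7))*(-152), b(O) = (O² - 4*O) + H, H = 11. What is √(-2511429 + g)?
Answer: 47*I*√1157 ≈ 1598.7*I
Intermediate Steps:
b(O) = 11 + O² - 4*O (b(O) = (O² - 4*O) + 11 = 11 + O² - 4*O)
g = -44384 (g = 4*((41 + (11 + 7² - 4*7))*(-152)) = 4*((41 + (11 + 49 - 28))*(-152)) = 4*((41 + 32)*(-152)) = 4*(73*(-152)) = 4*(-11096) = -44384)
√(-2511429 + g) = √(-2511429 - 44384) = √(-2555813) = 47*I*√1157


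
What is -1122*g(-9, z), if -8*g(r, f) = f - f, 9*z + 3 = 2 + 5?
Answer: 0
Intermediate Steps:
z = 4/9 (z = -⅓ + (2 + 5)/9 = -⅓ + (⅑)*7 = -⅓ + 7/9 = 4/9 ≈ 0.44444)
g(r, f) = 0 (g(r, f) = -(f - f)/8 = -⅛*0 = 0)
-1122*g(-9, z) = -1122*0 = 0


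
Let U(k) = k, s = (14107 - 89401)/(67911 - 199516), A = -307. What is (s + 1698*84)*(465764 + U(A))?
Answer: 8737167659071878/131605 ≈ 6.6389e+10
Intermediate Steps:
s = 75294/131605 (s = -75294/(-131605) = -75294*(-1/131605) = 75294/131605 ≈ 0.57212)
(s + 1698*84)*(465764 + U(A)) = (75294/131605 + 1698*84)*(465764 - 307) = (75294/131605 + 142632)*465457 = (18771159654/131605)*465457 = 8737167659071878/131605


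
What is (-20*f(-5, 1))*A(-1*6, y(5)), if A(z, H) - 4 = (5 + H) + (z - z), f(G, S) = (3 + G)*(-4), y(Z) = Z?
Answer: -2240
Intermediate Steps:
f(G, S) = -12 - 4*G
A(z, H) = 9 + H (A(z, H) = 4 + ((5 + H) + (z - z)) = 4 + ((5 + H) + 0) = 4 + (5 + H) = 9 + H)
(-20*f(-5, 1))*A(-1*6, y(5)) = (-20*(-12 - 4*(-5)))*(9 + 5) = -20*(-12 + 20)*14 = -20*8*14 = -160*14 = -2240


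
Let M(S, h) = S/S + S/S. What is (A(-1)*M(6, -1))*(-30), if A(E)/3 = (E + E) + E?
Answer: 540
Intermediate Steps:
M(S, h) = 2 (M(S, h) = 1 + 1 = 2)
A(E) = 9*E (A(E) = 3*((E + E) + E) = 3*(2*E + E) = 3*(3*E) = 9*E)
(A(-1)*M(6, -1))*(-30) = ((9*(-1))*2)*(-30) = -9*2*(-30) = -18*(-30) = 540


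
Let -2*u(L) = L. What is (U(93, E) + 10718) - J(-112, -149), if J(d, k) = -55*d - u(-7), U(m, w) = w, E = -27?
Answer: 9069/2 ≈ 4534.5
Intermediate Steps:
u(L) = -L/2
J(d, k) = -7/2 - 55*d (J(d, k) = -55*d - (-1)*(-7)/2 = -55*d - 1*7/2 = -55*d - 7/2 = -7/2 - 55*d)
(U(93, E) + 10718) - J(-112, -149) = (-27 + 10718) - (-7/2 - 55*(-112)) = 10691 - (-7/2 + 6160) = 10691 - 1*12313/2 = 10691 - 12313/2 = 9069/2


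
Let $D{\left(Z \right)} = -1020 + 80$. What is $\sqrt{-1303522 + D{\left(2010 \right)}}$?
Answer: $i \sqrt{1304462} \approx 1142.1 i$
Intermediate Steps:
$D{\left(Z \right)} = -940$
$\sqrt{-1303522 + D{\left(2010 \right)}} = \sqrt{-1303522 - 940} = \sqrt{-1304462} = i \sqrt{1304462}$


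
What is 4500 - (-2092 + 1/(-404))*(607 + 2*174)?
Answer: 808954395/404 ≈ 2.0024e+6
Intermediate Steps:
4500 - (-2092 + 1/(-404))*(607 + 2*174) = 4500 - (-2092 - 1/404)*(607 + 348) = 4500 - (-845169)*955/404 = 4500 - 1*(-807136395/404) = 4500 + 807136395/404 = 808954395/404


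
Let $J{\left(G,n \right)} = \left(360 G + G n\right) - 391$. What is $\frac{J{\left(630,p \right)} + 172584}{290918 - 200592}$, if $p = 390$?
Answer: $\frac{644693}{90326} \approx 7.1374$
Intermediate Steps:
$J{\left(G,n \right)} = -391 + 360 G + G n$
$\frac{J{\left(630,p \right)} + 172584}{290918 - 200592} = \frac{\left(-391 + 360 \cdot 630 + 630 \cdot 390\right) + 172584}{290918 - 200592} = \frac{\left(-391 + 226800 + 245700\right) + 172584}{90326} = \left(472109 + 172584\right) \frac{1}{90326} = 644693 \cdot \frac{1}{90326} = \frac{644693}{90326}$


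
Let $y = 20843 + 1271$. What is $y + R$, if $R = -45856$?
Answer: $-23742$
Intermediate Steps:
$y = 22114$
$y + R = 22114 - 45856 = -23742$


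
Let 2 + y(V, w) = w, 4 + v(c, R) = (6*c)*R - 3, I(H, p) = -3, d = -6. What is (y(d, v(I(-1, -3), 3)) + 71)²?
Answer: 64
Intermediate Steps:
v(c, R) = -7 + 6*R*c (v(c, R) = -4 + ((6*c)*R - 3) = -4 + (6*R*c - 3) = -4 + (-3 + 6*R*c) = -7 + 6*R*c)
y(V, w) = -2 + w
(y(d, v(I(-1, -3), 3)) + 71)² = ((-2 + (-7 + 6*3*(-3))) + 71)² = ((-2 + (-7 - 54)) + 71)² = ((-2 - 61) + 71)² = (-63 + 71)² = 8² = 64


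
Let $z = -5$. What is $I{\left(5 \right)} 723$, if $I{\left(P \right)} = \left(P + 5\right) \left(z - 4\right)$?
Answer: $-65070$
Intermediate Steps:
$I{\left(P \right)} = -45 - 9 P$ ($I{\left(P \right)} = \left(P + 5\right) \left(-5 - 4\right) = \left(5 + P\right) \left(-9\right) = -45 - 9 P$)
$I{\left(5 \right)} 723 = \left(-45 - 45\right) 723 = \left(-90\right) 723 = -65070$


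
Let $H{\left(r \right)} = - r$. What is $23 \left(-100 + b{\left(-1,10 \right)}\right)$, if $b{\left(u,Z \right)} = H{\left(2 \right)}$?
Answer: $-2346$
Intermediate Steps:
$b{\left(u,Z \right)} = -2$ ($b{\left(u,Z \right)} = \left(-1\right) 2 = -2$)
$23 \left(-100 + b{\left(-1,10 \right)}\right) = 23 \left(-100 - 2\right) = 23 \left(-102\right) = -2346$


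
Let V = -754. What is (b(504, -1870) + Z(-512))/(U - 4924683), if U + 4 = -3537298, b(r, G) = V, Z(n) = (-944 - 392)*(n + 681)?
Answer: 226538/8461985 ≈ 0.026771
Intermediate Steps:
Z(n) = -909816 - 1336*n (Z(n) = -1336*(681 + n) = -909816 - 1336*n)
b(r, G) = -754
U = -3537302 (U = -4 - 3537298 = -3537302)
(b(504, -1870) + Z(-512))/(U - 4924683) = (-754 + (-909816 - 1336*(-512)))/(-3537302 - 4924683) = (-754 + (-909816 + 684032))/(-8461985) = (-754 - 225784)*(-1/8461985) = -226538*(-1/8461985) = 226538/8461985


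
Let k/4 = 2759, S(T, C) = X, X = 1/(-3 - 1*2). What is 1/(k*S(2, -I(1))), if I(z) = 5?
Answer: -5/11036 ≈ -0.00045306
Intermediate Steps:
X = -1/5 (X = 1/(-3 - 2) = 1/(-5) = -1/5 ≈ -0.20000)
S(T, C) = -1/5
k = 11036 (k = 4*2759 = 11036)
1/(k*S(2, -I(1))) = 1/(11036*(-1/5)) = 1/(-11036/5) = -5/11036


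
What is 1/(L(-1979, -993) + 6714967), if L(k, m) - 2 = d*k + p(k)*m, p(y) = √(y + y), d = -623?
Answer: 3973943/31586397325469 + 993*I*√3958/63172794650938 ≈ 1.2581e-7 + 9.8891e-10*I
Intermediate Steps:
p(y) = √2*√y (p(y) = √(2*y) = √2*√y)
L(k, m) = 2 - 623*k + m*√2*√k (L(k, m) = 2 + (-623*k + (√2*√k)*m) = 2 + (-623*k + m*√2*√k) = 2 - 623*k + m*√2*√k)
1/(L(-1979, -993) + 6714967) = 1/((2 - 623*(-1979) - 993*√2*√(-1979)) + 6714967) = 1/((2 + 1232917 - 993*√2*I*√1979) + 6714967) = 1/((2 + 1232917 - 993*I*√3958) + 6714967) = 1/((1232919 - 993*I*√3958) + 6714967) = 1/(7947886 - 993*I*√3958)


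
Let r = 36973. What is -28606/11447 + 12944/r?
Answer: -909479670/423229931 ≈ -2.1489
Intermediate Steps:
-28606/11447 + 12944/r = -28606/11447 + 12944/36973 = -909479670/423229931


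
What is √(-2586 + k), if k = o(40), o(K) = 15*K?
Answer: I*√1986 ≈ 44.565*I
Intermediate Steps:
k = 600 (k = 15*40 = 600)
√(-2586 + k) = √(-2586 + 600) = √(-1986) = I*√1986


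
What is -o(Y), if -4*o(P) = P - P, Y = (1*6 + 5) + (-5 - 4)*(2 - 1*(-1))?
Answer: 0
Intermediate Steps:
Y = -16 (Y = (6 + 5) - 9*(2 + 1) = 11 - 9*3 = 11 - 27 = -16)
o(P) = 0 (o(P) = -(P - P)/4 = -¼*0 = 0)
-o(Y) = -1*0 = 0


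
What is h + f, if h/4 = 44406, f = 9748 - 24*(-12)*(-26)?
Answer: 179884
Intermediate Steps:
f = 2260 (f = 9748 - (-288)*(-26) = 9748 - 1*7488 = 9748 - 7488 = 2260)
h = 177624 (h = 4*44406 = 177624)
h + f = 177624 + 2260 = 179884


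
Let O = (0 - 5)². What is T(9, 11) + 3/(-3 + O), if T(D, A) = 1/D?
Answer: 49/198 ≈ 0.24747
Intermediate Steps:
O = 25 (O = (-5)² = 25)
T(9, 11) + 3/(-3 + O) = 1/9 + 3/(-3 + 25) = ⅑ + 3/22 = 49/198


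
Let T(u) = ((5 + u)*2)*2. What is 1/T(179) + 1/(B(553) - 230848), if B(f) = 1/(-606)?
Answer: 6062951/4476604448 ≈ 0.0013544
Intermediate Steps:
B(f) = -1/606
T(u) = 20 + 4*u (T(u) = (10 + 2*u)*2 = 20 + 4*u)
1/T(179) + 1/(B(553) - 230848) = 1/(20 + 4*179) + 1/(-1/606 - 230848) = 1/(20 + 716) + 1/(-139893889/606) = 1/736 - 606/139893889 = 6062951/4476604448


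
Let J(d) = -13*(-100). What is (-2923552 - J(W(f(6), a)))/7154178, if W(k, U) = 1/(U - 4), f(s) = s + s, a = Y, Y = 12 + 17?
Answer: -1462426/3577089 ≈ -0.40883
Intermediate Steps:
Y = 29
a = 29
f(s) = 2*s
W(k, U) = 1/(-4 + U)
J(d) = 1300
(-2923552 - J(W(f(6), a)))/7154178 = (-2923552 - 1*1300)/7154178 = (-2923552 - 1300)*(1/7154178) = -2924852*1/7154178 = -1462426/3577089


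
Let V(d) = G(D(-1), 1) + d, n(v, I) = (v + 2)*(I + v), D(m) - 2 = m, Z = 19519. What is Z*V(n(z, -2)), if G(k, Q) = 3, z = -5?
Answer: 468456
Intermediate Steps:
D(m) = 2 + m
n(v, I) = (2 + v)*(I + v)
V(d) = 3 + d
Z*V(n(z, -2)) = 19519*(3 + ((-5)**2 + 2*(-2) + 2*(-5) - 2*(-5))) = 19519*(3 + (25 - 4 - 10 + 10)) = 19519*(3 + 21) = 19519*24 = 468456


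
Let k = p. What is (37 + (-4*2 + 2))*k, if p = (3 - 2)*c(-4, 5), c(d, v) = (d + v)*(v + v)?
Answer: 310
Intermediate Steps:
c(d, v) = 2*v*(d + v) (c(d, v) = (d + v)*(2*v) = 2*v*(d + v))
p = 10 (p = (3 - 2)*(2*5*(-4 + 5)) = 1*(2*5*1) = 1*10 = 10)
k = 10
(37 + (-4*2 + 2))*k = (37 + (-4*2 + 2))*10 = (37 + (-8 + 2))*10 = (37 - 6)*10 = 31*10 = 310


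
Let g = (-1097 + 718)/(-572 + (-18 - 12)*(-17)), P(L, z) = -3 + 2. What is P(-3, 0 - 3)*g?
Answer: -379/62 ≈ -6.1129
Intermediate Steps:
P(L, z) = -1
g = 379/62 (g = -379/(-572 - 30*(-17)) = -379/(-572 + 510) = -379/(-62) = -379*(-1/62) = 379/62 ≈ 6.1129)
P(-3, 0 - 3)*g = -1*379/62 = -379/62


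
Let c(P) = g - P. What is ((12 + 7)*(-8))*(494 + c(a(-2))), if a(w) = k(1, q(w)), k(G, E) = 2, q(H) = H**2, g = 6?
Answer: -75696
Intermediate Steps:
a(w) = 2
c(P) = 6 - P
((12 + 7)*(-8))*(494 + c(a(-2))) = ((12 + 7)*(-8))*(494 + (6 - 1*2)) = (19*(-8))*(494 + (6 - 2)) = -152*(494 + 4) = -152*498 = -75696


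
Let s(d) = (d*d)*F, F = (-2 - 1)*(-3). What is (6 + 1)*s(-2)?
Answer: 252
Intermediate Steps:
F = 9 (F = -3*(-3) = 9)
s(d) = 9*d² (s(d) = (d*d)*9 = d²*9 = 9*d²)
(6 + 1)*s(-2) = (6 + 1)*(9*(-2)²) = 7*(9*4) = 7*36 = 252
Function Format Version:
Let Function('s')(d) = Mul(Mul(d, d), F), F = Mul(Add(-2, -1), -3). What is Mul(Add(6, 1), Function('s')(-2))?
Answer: 252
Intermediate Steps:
F = 9 (F = Mul(-3, -3) = 9)
Function('s')(d) = Mul(9, Pow(d, 2)) (Function('s')(d) = Mul(Mul(d, d), 9) = Mul(Pow(d, 2), 9) = Mul(9, Pow(d, 2)))
Mul(Add(6, 1), Function('s')(-2)) = Mul(Add(6, 1), Mul(9, Pow(-2, 2))) = Mul(7, Mul(9, 4)) = Mul(7, 36) = 252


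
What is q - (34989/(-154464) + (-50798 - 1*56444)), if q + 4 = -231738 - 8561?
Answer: -6851033105/51488 ≈ -1.3306e+5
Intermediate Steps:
q = -240303 (q = -4 + (-231738 - 8561) = -4 - 240299 = -240303)
q - (34989/(-154464) + (-50798 - 1*56444)) = -240303 - (34989/(-154464) + (-50798 - 1*56444)) = -240303 - (34989*(-1/154464) + (-50798 - 56444)) = -240303 - (-11663/51488 - 107242) = -240303 - 1*(-5521687759/51488) = -240303 + 5521687759/51488 = -6851033105/51488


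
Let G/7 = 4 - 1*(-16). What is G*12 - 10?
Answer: 1670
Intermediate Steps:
G = 140 (G = 7*(4 - 1*(-16)) = 7*(4 + 16) = 7*20 = 140)
G*12 - 10 = 140*12 - 10 = 1680 - 10 = 1670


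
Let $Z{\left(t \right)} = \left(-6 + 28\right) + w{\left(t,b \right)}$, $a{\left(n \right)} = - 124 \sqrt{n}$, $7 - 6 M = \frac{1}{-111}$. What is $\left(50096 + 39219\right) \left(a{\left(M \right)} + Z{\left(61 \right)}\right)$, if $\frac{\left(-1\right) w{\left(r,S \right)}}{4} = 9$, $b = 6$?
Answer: $-1250410 - \frac{11075060 \sqrt{14393}}{111} \approx -1.3221 \cdot 10^{7}$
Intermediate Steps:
$w{\left(r,S \right)} = -36$ ($w{\left(r,S \right)} = \left(-4\right) 9 = -36$)
$M = \frac{389}{333}$ ($M = \frac{7}{6} - \frac{1}{6 \left(-111\right)} = \frac{7}{6} - - \frac{1}{666} = \frac{7}{6} + \frac{1}{666} = \frac{389}{333} \approx 1.1682$)
$Z{\left(t \right)} = -14$ ($Z{\left(t \right)} = \left(-6 + 28\right) - 36 = 22 - 36 = -14$)
$\left(50096 + 39219\right) \left(a{\left(M \right)} + Z{\left(61 \right)}\right) = \left(50096 + 39219\right) \left(- 124 \sqrt{\frac{389}{333}} - 14\right) = 89315 \left(- 124 \frac{\sqrt{14393}}{111} - 14\right) = 89315 \left(- \frac{124 \sqrt{14393}}{111} - 14\right) = 89315 \left(-14 - \frac{124 \sqrt{14393}}{111}\right) = -1250410 - \frac{11075060 \sqrt{14393}}{111}$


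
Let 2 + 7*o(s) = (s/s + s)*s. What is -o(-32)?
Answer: -990/7 ≈ -141.43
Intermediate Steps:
o(s) = -2/7 + s*(1 + s)/7 (o(s) = -2/7 + ((s/s + s)*s)/7 = -2/7 + ((1 + s)*s)/7 = -2/7 + (s*(1 + s))/7 = -2/7 + s*(1 + s)/7)
-o(-32) = -(-2/7 + (1/7)*(-32) + (1/7)*(-32)**2) = -(-2/7 - 32/7 + (1/7)*1024) = -(-2/7 - 32/7 + 1024/7) = -1*990/7 = -990/7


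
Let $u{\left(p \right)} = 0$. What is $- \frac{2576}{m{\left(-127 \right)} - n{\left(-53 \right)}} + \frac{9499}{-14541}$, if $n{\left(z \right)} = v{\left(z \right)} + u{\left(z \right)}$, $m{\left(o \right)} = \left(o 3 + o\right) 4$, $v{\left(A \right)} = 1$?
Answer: $\frac{18146149}{29561853} \approx 0.61384$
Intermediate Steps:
$m{\left(o \right)} = 16 o$ ($m{\left(o \right)} = \left(3 o + o\right) 4 = 4 o 4 = 16 o$)
$n{\left(z \right)} = 1$ ($n{\left(z \right)} = 1 + 0 = 1$)
$- \frac{2576}{m{\left(-127 \right)} - n{\left(-53 \right)}} + \frac{9499}{-14541} = - \frac{2576}{16 \left(-127\right) - 1} + \frac{9499}{-14541} = - \frac{2576}{-2032 - 1} + 9499 \left(- \frac{1}{14541}\right) = - \frac{2576}{-2033} - \frac{9499}{14541} = \left(-2576\right) \left(- \frac{1}{2033}\right) - \frac{9499}{14541} = \frac{2576}{2033} - \frac{9499}{14541} = \frac{18146149}{29561853}$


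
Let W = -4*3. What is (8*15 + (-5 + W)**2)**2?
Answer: 167281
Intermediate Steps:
W = -12
(8*15 + (-5 + W)**2)**2 = (8*15 + (-5 - 12)**2)**2 = (120 + (-17)**2)**2 = (120 + 289)**2 = 409**2 = 167281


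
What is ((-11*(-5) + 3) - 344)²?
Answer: 81796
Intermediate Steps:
((-11*(-5) + 3) - 344)² = ((55 + 3) - 344)² = (58 - 344)² = (-286)² = 81796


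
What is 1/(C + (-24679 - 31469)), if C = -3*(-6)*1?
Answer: -1/56130 ≈ -1.7816e-5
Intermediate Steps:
C = 18 (C = 18*1 = 18)
1/(C + (-24679 - 31469)) = 1/(18 + (-24679 - 31469)) = 1/(18 - 56148) = 1/(-56130) = -1/56130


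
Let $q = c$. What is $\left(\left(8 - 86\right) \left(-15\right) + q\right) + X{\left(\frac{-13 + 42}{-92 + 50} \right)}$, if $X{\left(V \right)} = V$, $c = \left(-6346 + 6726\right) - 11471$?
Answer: $- \frac{416711}{42} \approx -9921.7$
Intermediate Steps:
$c = -11091$ ($c = 380 - 11471 = -11091$)
$q = -11091$
$\left(\left(8 - 86\right) \left(-15\right) + q\right) + X{\left(\frac{-13 + 42}{-92 + 50} \right)} = \left(\left(8 - 86\right) \left(-15\right) - 11091\right) + \frac{-13 + 42}{-92 + 50} = \left(\left(-78\right) \left(-15\right) - 11091\right) + \frac{29}{-42} = \left(1170 - 11091\right) + 29 \left(- \frac{1}{42}\right) = -9921 - \frac{29}{42} = - \frac{416711}{42}$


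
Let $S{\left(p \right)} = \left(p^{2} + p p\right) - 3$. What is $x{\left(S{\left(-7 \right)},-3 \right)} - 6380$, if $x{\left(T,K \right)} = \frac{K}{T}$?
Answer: $- \frac{606103}{95} \approx -6380.0$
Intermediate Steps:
$S{\left(p \right)} = -3 + 2 p^{2}$ ($S{\left(p \right)} = \left(p^{2} + p^{2}\right) - 3 = 2 p^{2} - 3 = -3 + 2 p^{2}$)
$x{\left(S{\left(-7 \right)},-3 \right)} - 6380 = - \frac{3}{-3 + 2 \left(-7\right)^{2}} - 6380 = - \frac{3}{-3 + 2 \cdot 49} - 6380 = - \frac{3}{-3 + 98} - 6380 = - \frac{3}{95} - 6380 = - \frac{606103}{95}$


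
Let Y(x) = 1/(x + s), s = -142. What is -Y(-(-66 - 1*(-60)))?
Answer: 1/136 ≈ 0.0073529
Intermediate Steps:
Y(x) = 1/(-142 + x) (Y(x) = 1/(x - 142) = 1/(-142 + x))
-Y(-(-66 - 1*(-60))) = -1/(-142 - (-66 - 1*(-60))) = -1/(-142 - (-66 + 60)) = -1/(-142 - 1*(-6)) = -1/(-142 + 6) = -1/(-136) = -1*(-1/136) = 1/136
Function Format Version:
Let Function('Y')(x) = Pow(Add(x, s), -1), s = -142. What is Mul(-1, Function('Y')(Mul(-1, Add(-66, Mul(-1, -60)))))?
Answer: Rational(1, 136) ≈ 0.0073529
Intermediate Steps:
Function('Y')(x) = Pow(Add(-142, x), -1) (Function('Y')(x) = Pow(Add(x, -142), -1) = Pow(Add(-142, x), -1))
Mul(-1, Function('Y')(Mul(-1, Add(-66, Mul(-1, -60))))) = Mul(-1, Pow(Add(-142, Mul(-1, Add(-66, Mul(-1, -60)))), -1)) = Mul(-1, Pow(Add(-142, Mul(-1, Add(-66, 60))), -1)) = Mul(-1, Pow(Add(-142, Mul(-1, -6)), -1)) = Mul(-1, Pow(Add(-142, 6), -1)) = Mul(-1, Pow(-136, -1)) = Mul(-1, Rational(-1, 136)) = Rational(1, 136)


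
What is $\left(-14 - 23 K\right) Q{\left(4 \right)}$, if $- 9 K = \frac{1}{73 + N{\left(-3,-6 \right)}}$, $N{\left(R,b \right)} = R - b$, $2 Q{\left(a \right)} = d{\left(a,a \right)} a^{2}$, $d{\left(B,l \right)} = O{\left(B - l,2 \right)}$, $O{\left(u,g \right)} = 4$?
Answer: $- \frac{76424}{171} \approx -446.92$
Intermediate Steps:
$d{\left(B,l \right)} = 4$
$Q{\left(a \right)} = 2 a^{2}$ ($Q{\left(a \right)} = \frac{4 a^{2}}{2} = 2 a^{2}$)
$K = - \frac{1}{684}$ ($K = - \frac{1}{9 \left(73 - -3\right)} = - \frac{1}{9 \left(73 + \left(-3 + 6\right)\right)} = - \frac{1}{9 \left(73 + 3\right)} = - \frac{1}{9 \cdot 76} = \left(- \frac{1}{9}\right) \frac{1}{76} = - \frac{1}{684} \approx -0.001462$)
$\left(-14 - 23 K\right) Q{\left(4 \right)} = \left(-14 - - \frac{23}{684}\right) 2 \cdot 4^{2} = \left(-14 + \frac{23}{684}\right) 2 \cdot 16 = \left(- \frac{9553}{684}\right) 32 = - \frac{76424}{171}$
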